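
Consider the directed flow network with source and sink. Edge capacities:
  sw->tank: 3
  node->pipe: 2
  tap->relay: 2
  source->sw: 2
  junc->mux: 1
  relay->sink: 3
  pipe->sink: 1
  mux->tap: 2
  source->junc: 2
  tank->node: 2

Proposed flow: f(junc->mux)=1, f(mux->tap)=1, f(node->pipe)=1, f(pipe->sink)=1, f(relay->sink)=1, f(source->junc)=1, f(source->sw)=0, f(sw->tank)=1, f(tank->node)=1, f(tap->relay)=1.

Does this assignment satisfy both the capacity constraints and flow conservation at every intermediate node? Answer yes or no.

Conservation fails at sw: inflow 0 ≠ outflow 1.

No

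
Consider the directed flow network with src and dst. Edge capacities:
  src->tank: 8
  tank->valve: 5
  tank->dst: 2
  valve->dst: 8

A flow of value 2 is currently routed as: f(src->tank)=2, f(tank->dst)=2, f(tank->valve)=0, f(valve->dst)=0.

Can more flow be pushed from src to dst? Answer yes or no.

Residual path src->tank->valve->dst has bottleneck 5 > 0.
Pushing 5 along it raises the flow to 7, so the given flow is not maximum.

Yes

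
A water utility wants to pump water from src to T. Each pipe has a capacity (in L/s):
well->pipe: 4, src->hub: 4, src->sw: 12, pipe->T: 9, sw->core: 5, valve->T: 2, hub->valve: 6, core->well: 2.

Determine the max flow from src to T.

4

Augment src->hub->valve->T: bottleneck 2. Total 2.
Augment src->sw->core->well->pipe->T: bottleneck 2. Total 4.
No augmenting path remains in the residual graph.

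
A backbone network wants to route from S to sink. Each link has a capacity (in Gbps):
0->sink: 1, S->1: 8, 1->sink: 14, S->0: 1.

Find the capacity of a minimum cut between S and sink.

9

Max flow = 9 (via 2 augmenting paths).
In the residual at optimum, the set reachable from S is {S}.
Cut edges: S->0 (cap 1), S->1 (cap 8). Sum = 9.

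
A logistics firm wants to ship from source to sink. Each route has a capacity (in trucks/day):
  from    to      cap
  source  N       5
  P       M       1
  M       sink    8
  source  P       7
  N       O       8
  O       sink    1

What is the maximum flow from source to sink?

Augment source->N->O->sink: bottleneck 1. Total 1.
Augment source->P->M->sink: bottleneck 1. Total 2.
No augmenting path remains in the residual graph.

2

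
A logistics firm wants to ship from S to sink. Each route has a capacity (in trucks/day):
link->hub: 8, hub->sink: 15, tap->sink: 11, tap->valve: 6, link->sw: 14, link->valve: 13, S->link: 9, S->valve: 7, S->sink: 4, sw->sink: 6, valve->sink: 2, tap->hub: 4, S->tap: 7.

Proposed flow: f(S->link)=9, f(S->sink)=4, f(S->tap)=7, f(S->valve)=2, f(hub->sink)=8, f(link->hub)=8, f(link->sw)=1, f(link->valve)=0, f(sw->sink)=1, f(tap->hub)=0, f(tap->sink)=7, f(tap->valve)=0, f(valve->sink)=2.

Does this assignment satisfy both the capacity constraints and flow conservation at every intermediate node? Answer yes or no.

Yes

Every edge has 0 ≤ f(e) ≤ cap(e).
At each intermediate node, inflow equals outflow.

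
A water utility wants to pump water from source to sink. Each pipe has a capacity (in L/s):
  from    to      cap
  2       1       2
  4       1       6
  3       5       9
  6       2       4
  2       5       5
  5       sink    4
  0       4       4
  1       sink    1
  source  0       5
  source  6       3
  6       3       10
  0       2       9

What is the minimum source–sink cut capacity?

5

Max flow = 5 (via 2 augmenting paths).
In the residual at optimum, the set reachable from source is {0, 1, 2, 3, 4, 5, 6, source}.
Cut edges: 1->sink (cap 1), 5->sink (cap 4). Sum = 5.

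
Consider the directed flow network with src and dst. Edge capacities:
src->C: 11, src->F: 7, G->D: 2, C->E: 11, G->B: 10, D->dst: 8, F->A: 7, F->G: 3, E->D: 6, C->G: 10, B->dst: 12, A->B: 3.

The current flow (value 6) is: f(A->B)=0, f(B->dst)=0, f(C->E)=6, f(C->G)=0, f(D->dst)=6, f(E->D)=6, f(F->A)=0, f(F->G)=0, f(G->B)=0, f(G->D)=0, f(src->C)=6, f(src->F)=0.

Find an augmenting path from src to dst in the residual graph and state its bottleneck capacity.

src->C->G->D->dst, bottleneck 2

Residual along src->C->G->D->dst: src->C: 5, C->G: 10, G->D: 2, D->dst: 2.
Bottleneck = min = 2.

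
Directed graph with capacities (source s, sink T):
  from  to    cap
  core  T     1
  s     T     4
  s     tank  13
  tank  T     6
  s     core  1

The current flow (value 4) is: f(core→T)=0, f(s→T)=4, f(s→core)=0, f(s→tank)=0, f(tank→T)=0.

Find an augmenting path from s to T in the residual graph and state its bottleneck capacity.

s→tank→T, bottleneck 6

Residual along s→tank→T: s→tank: 13, tank→T: 6.
Bottleneck = min = 6.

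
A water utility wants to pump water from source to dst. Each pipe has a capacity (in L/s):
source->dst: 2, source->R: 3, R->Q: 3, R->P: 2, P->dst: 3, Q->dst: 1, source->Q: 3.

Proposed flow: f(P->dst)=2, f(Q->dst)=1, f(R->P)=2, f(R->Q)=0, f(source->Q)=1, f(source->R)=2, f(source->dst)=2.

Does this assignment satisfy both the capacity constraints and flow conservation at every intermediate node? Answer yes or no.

Every edge has 0 ≤ f(e) ≤ cap(e).
At each intermediate node, inflow equals outflow.

Yes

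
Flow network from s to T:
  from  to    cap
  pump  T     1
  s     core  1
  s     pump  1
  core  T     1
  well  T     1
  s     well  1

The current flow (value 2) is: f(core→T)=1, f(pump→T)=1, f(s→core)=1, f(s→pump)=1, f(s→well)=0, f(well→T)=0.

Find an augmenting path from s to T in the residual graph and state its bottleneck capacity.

Residual along s→well→T: s→well: 1, well→T: 1.
Bottleneck = min = 1.

s→well→T, bottleneck 1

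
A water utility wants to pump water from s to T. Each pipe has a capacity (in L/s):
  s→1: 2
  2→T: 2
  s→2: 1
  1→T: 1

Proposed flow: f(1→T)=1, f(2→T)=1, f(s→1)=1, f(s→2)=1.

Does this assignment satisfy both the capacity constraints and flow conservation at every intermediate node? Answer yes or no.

Every edge has 0 ≤ f(e) ≤ cap(e).
At each intermediate node, inflow equals outflow.

Yes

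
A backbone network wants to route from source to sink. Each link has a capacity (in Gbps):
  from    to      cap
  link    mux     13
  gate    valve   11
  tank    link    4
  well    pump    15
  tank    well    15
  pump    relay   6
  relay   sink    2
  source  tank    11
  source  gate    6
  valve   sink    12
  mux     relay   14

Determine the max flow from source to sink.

Augment source→gate→valve→sink: bottleneck 6. Total 6.
Augment source→tank→well→pump→relay→sink: bottleneck 2. Total 8.
No augmenting path remains in the residual graph.

8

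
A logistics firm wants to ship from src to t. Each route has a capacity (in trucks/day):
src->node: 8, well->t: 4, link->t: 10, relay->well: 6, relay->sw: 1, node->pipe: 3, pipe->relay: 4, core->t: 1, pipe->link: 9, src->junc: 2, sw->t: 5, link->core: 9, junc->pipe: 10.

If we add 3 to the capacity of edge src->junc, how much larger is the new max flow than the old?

Original max flow = 5.
After raising cap(src->junc), augmenting paths through that edge carry 3 more units.
New max flow = 8. Increase = 3.

3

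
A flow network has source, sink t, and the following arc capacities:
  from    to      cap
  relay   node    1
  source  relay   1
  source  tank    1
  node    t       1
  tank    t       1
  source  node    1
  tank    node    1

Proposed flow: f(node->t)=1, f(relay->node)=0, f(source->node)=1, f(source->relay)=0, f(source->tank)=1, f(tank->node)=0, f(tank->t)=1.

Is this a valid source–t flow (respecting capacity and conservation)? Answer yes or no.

Yes

Every edge has 0 ≤ f(e) ≤ cap(e).
At each intermediate node, inflow equals outflow.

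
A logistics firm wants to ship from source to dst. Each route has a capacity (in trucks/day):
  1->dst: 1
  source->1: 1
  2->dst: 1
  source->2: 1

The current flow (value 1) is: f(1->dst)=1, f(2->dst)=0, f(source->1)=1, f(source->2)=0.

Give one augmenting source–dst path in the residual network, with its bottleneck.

Residual along source->2->dst: source->2: 1, 2->dst: 1.
Bottleneck = min = 1.

source->2->dst, bottleneck 1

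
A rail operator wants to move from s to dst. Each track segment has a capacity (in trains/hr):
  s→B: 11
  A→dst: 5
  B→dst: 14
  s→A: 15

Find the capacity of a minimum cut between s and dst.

Max flow = 16 (via 2 augmenting paths).
In the residual at optimum, the set reachable from s is {A, s}.
Cut edges: s→B (cap 11), A→dst (cap 5). Sum = 16.

16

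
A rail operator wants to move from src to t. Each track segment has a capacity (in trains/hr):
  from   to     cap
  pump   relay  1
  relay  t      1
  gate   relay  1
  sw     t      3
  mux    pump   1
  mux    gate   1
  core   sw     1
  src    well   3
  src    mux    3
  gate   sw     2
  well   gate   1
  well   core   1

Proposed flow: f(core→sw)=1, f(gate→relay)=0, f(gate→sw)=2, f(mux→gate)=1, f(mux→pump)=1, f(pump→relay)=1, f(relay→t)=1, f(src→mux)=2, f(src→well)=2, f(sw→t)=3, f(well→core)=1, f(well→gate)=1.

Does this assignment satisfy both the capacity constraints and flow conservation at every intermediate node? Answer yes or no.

Yes

Every edge has 0 ≤ f(e) ≤ cap(e).
At each intermediate node, inflow equals outflow.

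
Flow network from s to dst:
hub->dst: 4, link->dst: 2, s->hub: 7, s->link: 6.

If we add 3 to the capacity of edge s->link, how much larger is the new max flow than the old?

Original max flow = 6.
Edge s->link does not cross the min cut (source side {hub, link, s}), so extra capacity there cannot help.
New max flow = 6. Increase = 0.

0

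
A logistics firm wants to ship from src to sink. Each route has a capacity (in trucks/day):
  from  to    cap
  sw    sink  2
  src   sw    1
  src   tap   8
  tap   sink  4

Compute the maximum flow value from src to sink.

Augment src→tap→sink: bottleneck 4. Total 4.
Augment src→sw→sink: bottleneck 1. Total 5.
No augmenting path remains in the residual graph.

5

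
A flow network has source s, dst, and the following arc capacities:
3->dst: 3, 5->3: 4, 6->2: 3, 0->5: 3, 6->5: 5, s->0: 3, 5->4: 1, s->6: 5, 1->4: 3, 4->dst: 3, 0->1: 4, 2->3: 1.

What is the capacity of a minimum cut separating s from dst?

Max flow = 6 (via 4 augmenting paths).
In the residual at optimum, the set reachable from s is {0, 1, 2, 3, 4, 5, 6, s}.
Cut edges: 3->dst (cap 3), 4->dst (cap 3). Sum = 6.

6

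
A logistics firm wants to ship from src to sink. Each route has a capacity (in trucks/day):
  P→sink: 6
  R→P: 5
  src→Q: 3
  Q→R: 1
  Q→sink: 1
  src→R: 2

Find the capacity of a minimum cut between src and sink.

4

Max flow = 4 (via 3 augmenting paths).
In the residual at optimum, the set reachable from src is {Q, src}.
Cut edges: src→R (cap 2), Q→R (cap 1), Q→sink (cap 1). Sum = 4.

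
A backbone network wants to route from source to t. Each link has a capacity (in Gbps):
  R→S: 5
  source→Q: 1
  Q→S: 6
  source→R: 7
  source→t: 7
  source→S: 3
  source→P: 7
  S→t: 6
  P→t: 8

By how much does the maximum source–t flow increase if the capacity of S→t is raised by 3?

3

Original max flow = 20.
After raising cap(S→t), augmenting paths through that edge carry 3 more units.
New max flow = 23. Increase = 3.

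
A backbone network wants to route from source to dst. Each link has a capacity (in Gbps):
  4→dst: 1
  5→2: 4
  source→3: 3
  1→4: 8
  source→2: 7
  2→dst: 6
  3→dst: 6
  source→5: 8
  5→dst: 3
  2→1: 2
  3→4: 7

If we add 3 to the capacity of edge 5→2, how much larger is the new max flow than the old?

Original max flow = 13.
Edge 5→2 does not cross the min cut (source side {1, 2, 4, 5, source}), so extra capacity there cannot help.
New max flow = 13. Increase = 0.

0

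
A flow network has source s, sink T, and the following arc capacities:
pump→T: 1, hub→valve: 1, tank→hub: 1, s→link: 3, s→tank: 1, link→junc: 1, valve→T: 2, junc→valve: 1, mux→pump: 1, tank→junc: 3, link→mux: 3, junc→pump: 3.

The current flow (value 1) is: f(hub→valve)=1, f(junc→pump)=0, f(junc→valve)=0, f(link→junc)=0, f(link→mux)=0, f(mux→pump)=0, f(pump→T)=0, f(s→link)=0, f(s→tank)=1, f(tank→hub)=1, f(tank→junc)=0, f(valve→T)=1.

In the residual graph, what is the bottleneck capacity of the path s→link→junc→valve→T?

1

Residual capacities along the path: s→link: 3, link→junc: 1, junc→valve: 1, valve→T: 1.
Minimum is 1.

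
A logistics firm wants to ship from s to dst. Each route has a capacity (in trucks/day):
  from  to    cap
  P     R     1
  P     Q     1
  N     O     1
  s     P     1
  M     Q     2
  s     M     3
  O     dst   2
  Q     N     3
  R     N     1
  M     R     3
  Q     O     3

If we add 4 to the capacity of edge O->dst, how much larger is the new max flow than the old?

Original max flow = 2.
After raising cap(O->dst), augmenting paths through that edge carry 2 more units.
New max flow = 4. Increase = 2.

2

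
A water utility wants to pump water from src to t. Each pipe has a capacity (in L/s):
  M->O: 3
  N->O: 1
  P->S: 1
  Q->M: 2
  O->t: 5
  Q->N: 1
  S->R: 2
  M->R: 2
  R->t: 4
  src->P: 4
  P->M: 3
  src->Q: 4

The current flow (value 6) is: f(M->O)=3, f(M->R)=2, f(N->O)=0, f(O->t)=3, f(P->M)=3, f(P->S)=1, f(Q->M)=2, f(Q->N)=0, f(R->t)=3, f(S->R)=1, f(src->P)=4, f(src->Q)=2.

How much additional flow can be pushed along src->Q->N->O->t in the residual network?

Residual capacities along the path: src->Q: 2, Q->N: 1, N->O: 1, O->t: 2.
Minimum is 1.

1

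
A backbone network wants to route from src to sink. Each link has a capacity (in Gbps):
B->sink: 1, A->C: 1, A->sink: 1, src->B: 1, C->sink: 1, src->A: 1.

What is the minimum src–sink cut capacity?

2

Max flow = 2 (via 2 augmenting paths).
In the residual at optimum, the set reachable from src is {src}.
Cut edges: src->A (cap 1), src->B (cap 1). Sum = 2.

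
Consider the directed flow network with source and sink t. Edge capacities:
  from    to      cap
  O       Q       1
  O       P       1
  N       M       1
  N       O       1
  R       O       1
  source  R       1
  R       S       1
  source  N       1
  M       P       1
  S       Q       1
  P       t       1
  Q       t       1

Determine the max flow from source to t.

Augment source->R->S->Q->t: bottleneck 1. Total 1.
Augment source->N->O->P->t: bottleneck 1. Total 2.
No augmenting path remains in the residual graph.

2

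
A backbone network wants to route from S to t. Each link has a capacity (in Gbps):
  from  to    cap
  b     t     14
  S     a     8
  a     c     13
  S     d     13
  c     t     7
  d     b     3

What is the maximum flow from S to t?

10

Augment S→a→c→t: bottleneck 7. Total 7.
Augment S→d→b→t: bottleneck 3. Total 10.
No augmenting path remains in the residual graph.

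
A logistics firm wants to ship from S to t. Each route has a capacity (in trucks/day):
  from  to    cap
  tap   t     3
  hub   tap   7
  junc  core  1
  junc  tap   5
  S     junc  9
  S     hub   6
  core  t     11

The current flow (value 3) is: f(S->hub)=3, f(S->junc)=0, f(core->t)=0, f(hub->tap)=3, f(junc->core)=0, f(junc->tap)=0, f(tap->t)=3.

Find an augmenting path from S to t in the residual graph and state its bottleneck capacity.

S->junc->core->t, bottleneck 1

Residual along S->junc->core->t: S->junc: 9, junc->core: 1, core->t: 11.
Bottleneck = min = 1.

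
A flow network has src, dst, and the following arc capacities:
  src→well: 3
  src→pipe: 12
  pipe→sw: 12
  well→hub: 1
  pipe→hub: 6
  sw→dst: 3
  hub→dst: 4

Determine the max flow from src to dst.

Augment src→pipe→sw→dst: bottleneck 3. Total 3.
Augment src→pipe→hub→dst: bottleneck 4. Total 7.
No augmenting path remains in the residual graph.

7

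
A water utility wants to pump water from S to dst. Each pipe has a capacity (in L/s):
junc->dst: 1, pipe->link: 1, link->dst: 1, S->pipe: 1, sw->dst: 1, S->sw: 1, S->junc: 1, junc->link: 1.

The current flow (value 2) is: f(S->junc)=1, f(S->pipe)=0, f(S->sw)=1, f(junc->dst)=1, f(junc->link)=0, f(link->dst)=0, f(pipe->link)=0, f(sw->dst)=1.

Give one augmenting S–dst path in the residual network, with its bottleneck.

Residual along S->pipe->link->dst: S->pipe: 1, pipe->link: 1, link->dst: 1.
Bottleneck = min = 1.

S->pipe->link->dst, bottleneck 1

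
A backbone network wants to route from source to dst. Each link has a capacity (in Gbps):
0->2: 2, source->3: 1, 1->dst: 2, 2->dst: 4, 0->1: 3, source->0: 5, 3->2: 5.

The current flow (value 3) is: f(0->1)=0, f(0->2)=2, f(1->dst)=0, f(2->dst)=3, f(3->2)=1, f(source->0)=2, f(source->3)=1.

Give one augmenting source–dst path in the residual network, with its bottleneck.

Residual along source->0->1->dst: source->0: 3, 0->1: 3, 1->dst: 2.
Bottleneck = min = 2.

source->0->1->dst, bottleneck 2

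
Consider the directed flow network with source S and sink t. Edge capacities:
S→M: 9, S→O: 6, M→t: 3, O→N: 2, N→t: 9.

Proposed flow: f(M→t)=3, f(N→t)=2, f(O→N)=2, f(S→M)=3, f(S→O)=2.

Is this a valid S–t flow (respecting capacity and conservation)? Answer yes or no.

Every edge has 0 ≤ f(e) ≤ cap(e).
At each intermediate node, inflow equals outflow.

Yes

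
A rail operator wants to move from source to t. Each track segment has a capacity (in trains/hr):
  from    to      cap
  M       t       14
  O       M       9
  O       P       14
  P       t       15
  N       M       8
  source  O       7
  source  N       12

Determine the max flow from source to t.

15

Augment source->N->M->t: bottleneck 8. Total 8.
Augment source->O->M->t: bottleneck 6. Total 14.
Augment source->O->P->t: bottleneck 1. Total 15.
No augmenting path remains in the residual graph.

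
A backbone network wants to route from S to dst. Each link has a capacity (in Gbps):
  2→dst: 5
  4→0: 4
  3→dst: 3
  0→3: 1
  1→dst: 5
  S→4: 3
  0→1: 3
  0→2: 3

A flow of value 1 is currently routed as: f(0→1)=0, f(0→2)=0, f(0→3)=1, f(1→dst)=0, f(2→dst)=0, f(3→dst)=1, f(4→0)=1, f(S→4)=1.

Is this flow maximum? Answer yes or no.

No

Residual path S→4→0→1→dst has bottleneck 2 > 0.
Pushing 2 along it raises the flow to 3, so the given flow is not maximum.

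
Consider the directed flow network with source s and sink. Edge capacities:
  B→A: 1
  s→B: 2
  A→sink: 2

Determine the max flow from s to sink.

1

Augment s→B→A→sink: bottleneck 1. Total 1.
No augmenting path remains in the residual graph.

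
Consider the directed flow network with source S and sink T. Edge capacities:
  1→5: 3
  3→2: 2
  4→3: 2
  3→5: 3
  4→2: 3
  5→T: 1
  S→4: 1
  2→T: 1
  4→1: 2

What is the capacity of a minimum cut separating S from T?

Max flow = 1 (via 1 augmenting path).
In the residual at optimum, the set reachable from S is {S}.
Cut edges: S→4 (cap 1). Sum = 1.

1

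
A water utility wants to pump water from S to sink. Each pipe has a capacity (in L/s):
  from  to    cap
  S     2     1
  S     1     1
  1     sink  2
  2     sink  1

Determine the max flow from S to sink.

Augment S→1→sink: bottleneck 1. Total 1.
Augment S→2→sink: bottleneck 1. Total 2.
No augmenting path remains in the residual graph.

2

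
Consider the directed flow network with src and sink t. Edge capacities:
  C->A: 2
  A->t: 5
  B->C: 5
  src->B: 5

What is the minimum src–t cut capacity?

Max flow = 2 (via 1 augmenting path).
In the residual at optimum, the set reachable from src is {B, C, src}.
Cut edges: C->A (cap 2). Sum = 2.

2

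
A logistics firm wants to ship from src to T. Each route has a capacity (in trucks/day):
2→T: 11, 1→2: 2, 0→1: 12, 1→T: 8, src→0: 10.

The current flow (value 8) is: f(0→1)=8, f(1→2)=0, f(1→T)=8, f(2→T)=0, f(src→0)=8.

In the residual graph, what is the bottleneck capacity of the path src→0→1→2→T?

Residual capacities along the path: src→0: 2, 0→1: 4, 1→2: 2, 2→T: 11.
Minimum is 2.

2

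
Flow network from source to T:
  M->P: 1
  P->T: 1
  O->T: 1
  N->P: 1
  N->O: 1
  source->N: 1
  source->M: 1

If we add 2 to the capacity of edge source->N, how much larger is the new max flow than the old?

Original max flow = 2.
Even with extra capacity on source->N, another cut of capacity 2 remains binding.
New max flow = 2. Increase = 0.

0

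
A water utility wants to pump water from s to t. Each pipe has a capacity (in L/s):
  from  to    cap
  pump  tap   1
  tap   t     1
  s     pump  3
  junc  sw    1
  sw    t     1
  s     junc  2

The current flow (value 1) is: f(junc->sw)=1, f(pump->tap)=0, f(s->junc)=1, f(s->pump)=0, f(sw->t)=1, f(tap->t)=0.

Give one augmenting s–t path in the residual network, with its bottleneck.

Residual along s->pump->tap->t: s->pump: 3, pump->tap: 1, tap->t: 1.
Bottleneck = min = 1.

s->pump->tap->t, bottleneck 1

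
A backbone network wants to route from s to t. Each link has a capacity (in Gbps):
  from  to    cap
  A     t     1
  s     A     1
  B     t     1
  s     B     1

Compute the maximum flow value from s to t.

Augment s→A→t: bottleneck 1. Total 1.
Augment s→B→t: bottleneck 1. Total 2.
No augmenting path remains in the residual graph.

2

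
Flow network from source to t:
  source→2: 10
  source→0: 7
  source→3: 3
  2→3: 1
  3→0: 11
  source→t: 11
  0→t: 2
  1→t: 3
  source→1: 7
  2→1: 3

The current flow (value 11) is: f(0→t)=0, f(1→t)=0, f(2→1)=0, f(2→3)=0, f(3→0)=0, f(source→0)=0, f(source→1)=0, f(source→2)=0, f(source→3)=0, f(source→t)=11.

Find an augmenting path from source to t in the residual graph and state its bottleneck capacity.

Residual along source→1→t: source→1: 7, 1→t: 3.
Bottleneck = min = 3.

source→1→t, bottleneck 3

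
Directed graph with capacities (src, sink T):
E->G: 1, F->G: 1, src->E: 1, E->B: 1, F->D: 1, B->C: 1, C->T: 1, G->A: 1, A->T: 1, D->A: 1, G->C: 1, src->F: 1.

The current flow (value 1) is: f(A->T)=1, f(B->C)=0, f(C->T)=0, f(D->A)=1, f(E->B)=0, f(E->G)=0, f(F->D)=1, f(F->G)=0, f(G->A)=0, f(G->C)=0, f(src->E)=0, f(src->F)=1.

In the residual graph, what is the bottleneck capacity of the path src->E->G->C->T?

1

Residual capacities along the path: src->E: 1, E->G: 1, G->C: 1, C->T: 1.
Minimum is 1.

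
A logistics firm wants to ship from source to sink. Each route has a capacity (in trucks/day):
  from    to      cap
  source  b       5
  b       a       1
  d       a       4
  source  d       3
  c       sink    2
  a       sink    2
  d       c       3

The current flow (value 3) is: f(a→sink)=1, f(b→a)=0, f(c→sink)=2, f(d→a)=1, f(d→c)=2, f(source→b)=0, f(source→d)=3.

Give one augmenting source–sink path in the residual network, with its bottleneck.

Residual along source→b→a→sink: source→b: 5, b→a: 1, a→sink: 1.
Bottleneck = min = 1.

source→b→a→sink, bottleneck 1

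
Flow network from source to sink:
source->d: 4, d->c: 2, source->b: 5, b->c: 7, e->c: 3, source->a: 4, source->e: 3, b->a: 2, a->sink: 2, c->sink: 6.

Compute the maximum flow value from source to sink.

8

Augment source->a->sink: bottleneck 2. Total 2.
Augment source->b->c->sink: bottleneck 5. Total 7.
Augment source->d->c->sink: bottleneck 1. Total 8.
No augmenting path remains in the residual graph.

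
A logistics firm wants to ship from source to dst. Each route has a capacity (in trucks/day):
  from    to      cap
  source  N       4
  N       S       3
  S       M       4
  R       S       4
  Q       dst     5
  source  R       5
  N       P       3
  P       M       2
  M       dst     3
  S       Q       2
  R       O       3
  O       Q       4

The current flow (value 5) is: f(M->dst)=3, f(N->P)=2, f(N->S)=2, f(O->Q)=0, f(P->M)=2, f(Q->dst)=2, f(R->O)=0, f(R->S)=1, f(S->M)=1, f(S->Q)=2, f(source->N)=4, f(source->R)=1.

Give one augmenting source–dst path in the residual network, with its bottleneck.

Residual along source->R->O->Q->dst: source->R: 4, R->O: 3, O->Q: 4, Q->dst: 3.
Bottleneck = min = 3.

source->R->O->Q->dst, bottleneck 3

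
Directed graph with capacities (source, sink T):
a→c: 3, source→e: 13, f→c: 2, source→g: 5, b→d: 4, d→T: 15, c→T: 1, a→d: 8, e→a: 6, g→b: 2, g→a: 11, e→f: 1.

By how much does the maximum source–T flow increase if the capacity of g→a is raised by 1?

Original max flow = 11.
Edge g→a does not cross the min cut (source side {a, c, e, f, g, source}), so extra capacity there cannot help.
New max flow = 11. Increase = 0.

0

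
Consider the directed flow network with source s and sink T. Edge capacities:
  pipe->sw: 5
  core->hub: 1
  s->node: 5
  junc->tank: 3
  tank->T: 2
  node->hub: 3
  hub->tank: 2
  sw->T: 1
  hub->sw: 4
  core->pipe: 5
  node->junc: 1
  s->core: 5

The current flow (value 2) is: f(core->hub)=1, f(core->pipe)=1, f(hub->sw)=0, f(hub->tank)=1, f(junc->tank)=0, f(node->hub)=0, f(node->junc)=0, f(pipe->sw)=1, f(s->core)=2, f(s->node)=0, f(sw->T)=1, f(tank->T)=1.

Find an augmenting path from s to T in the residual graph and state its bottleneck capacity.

Residual along s->node->hub->tank->T: s->node: 5, node->hub: 3, hub->tank: 1, tank->T: 1.
Bottleneck = min = 1.

s->node->hub->tank->T, bottleneck 1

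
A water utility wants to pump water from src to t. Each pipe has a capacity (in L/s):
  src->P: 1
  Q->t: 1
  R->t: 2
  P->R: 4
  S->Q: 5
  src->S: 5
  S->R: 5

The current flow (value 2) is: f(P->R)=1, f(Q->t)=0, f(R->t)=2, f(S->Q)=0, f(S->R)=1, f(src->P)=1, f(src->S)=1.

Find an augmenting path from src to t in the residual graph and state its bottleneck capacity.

src->S->Q->t, bottleneck 1

Residual along src->S->Q->t: src->S: 4, S->Q: 5, Q->t: 1.
Bottleneck = min = 1.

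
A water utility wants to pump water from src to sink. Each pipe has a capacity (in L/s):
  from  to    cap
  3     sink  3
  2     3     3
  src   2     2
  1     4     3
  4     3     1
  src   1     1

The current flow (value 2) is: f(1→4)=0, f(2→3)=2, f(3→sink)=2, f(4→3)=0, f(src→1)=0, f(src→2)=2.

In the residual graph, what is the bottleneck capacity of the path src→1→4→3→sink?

1

Residual capacities along the path: src→1: 1, 1→4: 3, 4→3: 1, 3→sink: 1.
Minimum is 1.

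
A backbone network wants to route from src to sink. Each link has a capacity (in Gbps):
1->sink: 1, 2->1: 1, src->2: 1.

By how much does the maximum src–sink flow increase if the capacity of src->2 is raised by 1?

Original max flow = 1.
Even with extra capacity on src->2, another cut of capacity 1 remains binding.
New max flow = 1. Increase = 0.

0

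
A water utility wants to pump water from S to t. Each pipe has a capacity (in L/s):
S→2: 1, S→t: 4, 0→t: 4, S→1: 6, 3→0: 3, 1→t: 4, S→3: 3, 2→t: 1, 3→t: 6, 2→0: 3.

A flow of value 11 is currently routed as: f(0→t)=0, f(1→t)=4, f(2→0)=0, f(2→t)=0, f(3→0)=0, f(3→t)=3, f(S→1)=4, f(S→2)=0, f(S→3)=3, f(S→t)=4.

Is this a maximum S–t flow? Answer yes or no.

Residual path S→2→t has bottleneck 1 > 0.
Pushing 1 along it raises the flow to 12, so the given flow is not maximum.

No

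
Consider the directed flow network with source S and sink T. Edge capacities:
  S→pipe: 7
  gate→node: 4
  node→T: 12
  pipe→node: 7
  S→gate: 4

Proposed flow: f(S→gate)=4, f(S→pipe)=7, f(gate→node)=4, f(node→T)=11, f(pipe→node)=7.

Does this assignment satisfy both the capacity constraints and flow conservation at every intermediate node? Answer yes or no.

Every edge has 0 ≤ f(e) ≤ cap(e).
At each intermediate node, inflow equals outflow.

Yes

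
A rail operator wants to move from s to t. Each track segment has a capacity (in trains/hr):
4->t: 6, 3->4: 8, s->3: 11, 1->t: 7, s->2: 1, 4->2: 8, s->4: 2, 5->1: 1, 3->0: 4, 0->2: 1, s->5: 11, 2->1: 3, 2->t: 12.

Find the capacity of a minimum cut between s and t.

13

Max flow = 13 (via 6 augmenting paths).
In the residual at optimum, the set reachable from s is {0, 3, 5, s}.
Cut edges: s->4 (cap 2), s->2 (cap 1), 5->1 (cap 1), 3->4 (cap 8), 0->2 (cap 1). Sum = 13.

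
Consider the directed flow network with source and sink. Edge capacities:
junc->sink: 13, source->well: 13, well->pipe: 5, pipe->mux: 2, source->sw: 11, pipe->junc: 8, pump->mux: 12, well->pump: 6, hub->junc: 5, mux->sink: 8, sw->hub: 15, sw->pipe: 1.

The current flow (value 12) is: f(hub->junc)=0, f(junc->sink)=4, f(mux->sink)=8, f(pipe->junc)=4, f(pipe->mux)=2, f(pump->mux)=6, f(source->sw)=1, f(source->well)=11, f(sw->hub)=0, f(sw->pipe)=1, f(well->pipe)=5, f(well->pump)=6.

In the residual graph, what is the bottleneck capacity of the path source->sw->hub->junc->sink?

Residual capacities along the path: source->sw: 10, sw->hub: 15, hub->junc: 5, junc->sink: 9.
Minimum is 5.

5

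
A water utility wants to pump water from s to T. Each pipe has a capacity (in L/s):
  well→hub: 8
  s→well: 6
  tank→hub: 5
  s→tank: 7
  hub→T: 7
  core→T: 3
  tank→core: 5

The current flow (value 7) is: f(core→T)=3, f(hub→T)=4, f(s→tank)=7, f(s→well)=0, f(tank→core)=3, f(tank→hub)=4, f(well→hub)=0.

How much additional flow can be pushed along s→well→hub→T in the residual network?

3

Residual capacities along the path: s→well: 6, well→hub: 8, hub→T: 3.
Minimum is 3.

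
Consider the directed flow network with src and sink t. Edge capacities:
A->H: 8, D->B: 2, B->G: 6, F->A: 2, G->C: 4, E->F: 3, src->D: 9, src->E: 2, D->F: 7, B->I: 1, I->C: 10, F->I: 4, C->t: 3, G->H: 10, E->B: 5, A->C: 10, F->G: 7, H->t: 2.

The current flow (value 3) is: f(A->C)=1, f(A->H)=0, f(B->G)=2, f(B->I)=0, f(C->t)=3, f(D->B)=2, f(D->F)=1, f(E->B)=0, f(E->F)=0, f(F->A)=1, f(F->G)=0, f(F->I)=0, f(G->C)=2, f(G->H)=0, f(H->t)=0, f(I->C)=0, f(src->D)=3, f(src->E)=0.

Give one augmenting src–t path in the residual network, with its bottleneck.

src->D->F->A->H->t, bottleneck 1

Residual along src->D->F->A->H->t: src->D: 6, D->F: 6, F->A: 1, A->H: 8, H->t: 2.
Bottleneck = min = 1.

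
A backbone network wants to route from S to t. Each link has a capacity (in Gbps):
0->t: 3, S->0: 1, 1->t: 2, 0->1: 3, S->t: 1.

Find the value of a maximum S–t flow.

2

Augment S->t: bottleneck 1. Total 1.
Augment S->0->t: bottleneck 1. Total 2.
No augmenting path remains in the residual graph.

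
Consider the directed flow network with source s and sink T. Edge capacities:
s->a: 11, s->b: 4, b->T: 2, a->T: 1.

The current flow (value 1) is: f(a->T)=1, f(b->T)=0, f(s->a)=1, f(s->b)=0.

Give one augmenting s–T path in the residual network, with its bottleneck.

Residual along s->b->T: s->b: 4, b->T: 2.
Bottleneck = min = 2.

s->b->T, bottleneck 2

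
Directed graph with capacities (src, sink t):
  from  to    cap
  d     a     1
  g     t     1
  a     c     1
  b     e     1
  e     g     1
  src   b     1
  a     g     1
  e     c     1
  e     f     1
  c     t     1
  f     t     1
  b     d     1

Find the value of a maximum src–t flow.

1

Augment src→b→e→f→t: bottleneck 1. Total 1.
No augmenting path remains in the residual graph.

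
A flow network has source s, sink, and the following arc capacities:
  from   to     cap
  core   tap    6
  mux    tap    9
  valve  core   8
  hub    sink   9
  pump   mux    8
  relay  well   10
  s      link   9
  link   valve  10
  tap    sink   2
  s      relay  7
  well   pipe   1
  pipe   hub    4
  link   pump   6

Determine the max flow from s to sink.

Augment s->link->valve->core->tap->sink: bottleneck 2. Total 2.
Augment s->relay->well->pipe->hub->sink: bottleneck 1. Total 3.
No augmenting path remains in the residual graph.

3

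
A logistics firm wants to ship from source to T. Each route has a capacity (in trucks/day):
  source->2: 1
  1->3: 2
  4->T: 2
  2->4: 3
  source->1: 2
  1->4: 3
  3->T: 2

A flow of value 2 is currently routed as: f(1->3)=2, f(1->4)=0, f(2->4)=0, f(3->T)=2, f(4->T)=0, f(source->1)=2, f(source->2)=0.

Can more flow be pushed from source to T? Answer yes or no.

Residual path source->2->4->T has bottleneck 1 > 0.
Pushing 1 along it raises the flow to 3, so the given flow is not maximum.

Yes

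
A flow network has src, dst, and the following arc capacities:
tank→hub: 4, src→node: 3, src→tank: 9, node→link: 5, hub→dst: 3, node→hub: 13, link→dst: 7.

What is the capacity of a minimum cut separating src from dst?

Max flow = 6 (via 2 augmenting paths).
In the residual at optimum, the set reachable from src is {hub, src, tank}.
Cut edges: src→node (cap 3), hub→dst (cap 3). Sum = 6.

6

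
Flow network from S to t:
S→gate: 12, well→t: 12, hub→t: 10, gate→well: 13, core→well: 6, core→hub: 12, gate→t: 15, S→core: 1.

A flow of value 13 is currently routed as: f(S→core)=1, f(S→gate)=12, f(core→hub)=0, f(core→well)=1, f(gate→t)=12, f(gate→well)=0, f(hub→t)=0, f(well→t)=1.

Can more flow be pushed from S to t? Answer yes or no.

No

Residual reachable from S: {S}; t is not reachable.
Saturated cut: S→core, S→gate with total capacity 13 = current flow value. Flow is maximum.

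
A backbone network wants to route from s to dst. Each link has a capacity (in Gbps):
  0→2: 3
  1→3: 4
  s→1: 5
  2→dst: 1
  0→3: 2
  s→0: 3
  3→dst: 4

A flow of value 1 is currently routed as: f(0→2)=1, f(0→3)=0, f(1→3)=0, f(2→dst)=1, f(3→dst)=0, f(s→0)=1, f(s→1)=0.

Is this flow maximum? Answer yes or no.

No

Residual path s→0→3→dst has bottleneck 2 > 0.
Pushing 2 along it raises the flow to 3, so the given flow is not maximum.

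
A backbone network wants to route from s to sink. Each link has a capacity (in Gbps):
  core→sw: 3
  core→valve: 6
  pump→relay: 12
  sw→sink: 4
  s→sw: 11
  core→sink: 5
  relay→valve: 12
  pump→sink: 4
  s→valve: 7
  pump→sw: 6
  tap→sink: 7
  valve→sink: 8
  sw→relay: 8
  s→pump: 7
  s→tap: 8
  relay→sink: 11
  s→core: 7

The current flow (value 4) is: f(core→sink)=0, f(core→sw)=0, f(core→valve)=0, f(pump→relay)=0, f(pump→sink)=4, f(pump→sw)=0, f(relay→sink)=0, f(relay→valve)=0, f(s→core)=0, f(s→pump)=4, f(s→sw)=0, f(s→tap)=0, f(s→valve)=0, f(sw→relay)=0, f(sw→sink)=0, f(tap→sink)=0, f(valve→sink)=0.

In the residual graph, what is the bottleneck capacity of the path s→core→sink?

Residual capacities along the path: s→core: 7, core→sink: 5.
Minimum is 5.

5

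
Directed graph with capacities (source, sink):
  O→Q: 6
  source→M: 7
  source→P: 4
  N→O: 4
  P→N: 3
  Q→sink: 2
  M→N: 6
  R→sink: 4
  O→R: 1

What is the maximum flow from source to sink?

Augment source→P→N→O→Q→sink: bottleneck 2. Total 2.
Augment source→P→N→O→R→sink: bottleneck 1. Total 3.
No augmenting path remains in the residual graph.

3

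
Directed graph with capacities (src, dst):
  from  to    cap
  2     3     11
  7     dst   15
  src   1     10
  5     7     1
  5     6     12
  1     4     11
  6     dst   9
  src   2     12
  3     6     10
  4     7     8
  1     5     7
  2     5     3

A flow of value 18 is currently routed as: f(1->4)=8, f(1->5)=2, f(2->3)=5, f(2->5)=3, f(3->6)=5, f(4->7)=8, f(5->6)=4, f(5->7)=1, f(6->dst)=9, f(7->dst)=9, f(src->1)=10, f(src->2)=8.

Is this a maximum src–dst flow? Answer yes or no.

Yes

Residual reachable from src: {1, 2, 3, 4, 5, 6, src}; dst is not reachable.
Saturated cut: 4->7, 5->7, 6->dst with total capacity 18 = current flow value. Flow is maximum.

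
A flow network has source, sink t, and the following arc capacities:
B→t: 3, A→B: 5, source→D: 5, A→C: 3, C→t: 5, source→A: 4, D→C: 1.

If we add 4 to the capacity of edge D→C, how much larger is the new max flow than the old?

3

Original max flow = 5.
After raising cap(D→C), augmenting paths through that edge carry 3 more units.
New max flow = 8. Increase = 3.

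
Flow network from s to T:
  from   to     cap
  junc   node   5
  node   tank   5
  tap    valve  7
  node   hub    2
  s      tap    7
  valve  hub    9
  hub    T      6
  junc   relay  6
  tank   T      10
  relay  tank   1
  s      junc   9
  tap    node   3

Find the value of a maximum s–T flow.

Augment s->junc->relay->tank->T: bottleneck 1. Total 1.
Augment s->junc->node->tank->T: bottleneck 5. Total 6.
Augment s->tap->node->hub->T: bottleneck 2. Total 8.
Augment s->tap->valve->hub->T: bottleneck 4. Total 12.
No augmenting path remains in the residual graph.

12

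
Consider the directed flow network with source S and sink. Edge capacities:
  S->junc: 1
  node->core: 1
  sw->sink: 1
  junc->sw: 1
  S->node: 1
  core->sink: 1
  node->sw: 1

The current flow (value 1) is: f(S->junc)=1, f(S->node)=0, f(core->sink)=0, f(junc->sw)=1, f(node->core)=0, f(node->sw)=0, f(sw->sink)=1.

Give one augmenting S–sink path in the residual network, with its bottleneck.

S->node->core->sink, bottleneck 1

Residual along S->node->core->sink: S->node: 1, node->core: 1, core->sink: 1.
Bottleneck = min = 1.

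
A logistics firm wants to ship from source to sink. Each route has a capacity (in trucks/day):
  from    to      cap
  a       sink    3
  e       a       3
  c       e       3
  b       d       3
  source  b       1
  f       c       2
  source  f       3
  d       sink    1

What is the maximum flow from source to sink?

3

Augment source->b->d->sink: bottleneck 1. Total 1.
Augment source->f->c->e->a->sink: bottleneck 2. Total 3.
No augmenting path remains in the residual graph.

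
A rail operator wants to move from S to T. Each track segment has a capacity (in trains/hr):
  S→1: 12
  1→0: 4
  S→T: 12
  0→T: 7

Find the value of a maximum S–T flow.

16

Augment S→T: bottleneck 12. Total 12.
Augment S→1→0→T: bottleneck 4. Total 16.
No augmenting path remains in the residual graph.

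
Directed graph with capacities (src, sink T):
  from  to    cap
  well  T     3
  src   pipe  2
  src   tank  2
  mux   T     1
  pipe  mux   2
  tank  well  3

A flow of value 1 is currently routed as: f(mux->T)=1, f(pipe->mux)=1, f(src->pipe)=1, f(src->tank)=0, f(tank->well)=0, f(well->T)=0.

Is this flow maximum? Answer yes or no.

No

Residual path src->tank->well->T has bottleneck 2 > 0.
Pushing 2 along it raises the flow to 3, so the given flow is not maximum.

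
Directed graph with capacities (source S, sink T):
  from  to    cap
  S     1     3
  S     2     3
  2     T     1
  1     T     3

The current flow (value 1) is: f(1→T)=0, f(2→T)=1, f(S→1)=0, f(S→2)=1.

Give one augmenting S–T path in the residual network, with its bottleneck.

Residual along S→1→T: S→1: 3, 1→T: 3.
Bottleneck = min = 3.

S→1→T, bottleneck 3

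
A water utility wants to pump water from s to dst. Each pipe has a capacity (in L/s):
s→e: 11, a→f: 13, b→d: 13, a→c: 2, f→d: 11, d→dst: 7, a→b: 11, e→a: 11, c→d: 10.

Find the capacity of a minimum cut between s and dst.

7

Max flow = 7 (via 1 augmenting path).
In the residual at optimum, the set reachable from s is {a, b, c, d, e, f, s}.
Cut edges: d→dst (cap 7). Sum = 7.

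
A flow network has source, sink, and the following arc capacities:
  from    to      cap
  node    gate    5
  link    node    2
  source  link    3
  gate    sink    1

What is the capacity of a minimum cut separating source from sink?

Max flow = 1 (via 1 augmenting path).
In the residual at optimum, the set reachable from source is {gate, link, node, source}.
Cut edges: gate->sink (cap 1). Sum = 1.

1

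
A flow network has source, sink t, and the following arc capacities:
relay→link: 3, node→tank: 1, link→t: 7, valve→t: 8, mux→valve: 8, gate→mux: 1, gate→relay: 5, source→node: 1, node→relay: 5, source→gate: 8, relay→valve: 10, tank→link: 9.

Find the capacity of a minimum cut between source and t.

Max flow = 7 (via 3 augmenting paths).
In the residual at optimum, the set reachable from source is {gate, source}.
Cut edges: source→node (cap 1), gate→mux (cap 1), gate→relay (cap 5). Sum = 7.

7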